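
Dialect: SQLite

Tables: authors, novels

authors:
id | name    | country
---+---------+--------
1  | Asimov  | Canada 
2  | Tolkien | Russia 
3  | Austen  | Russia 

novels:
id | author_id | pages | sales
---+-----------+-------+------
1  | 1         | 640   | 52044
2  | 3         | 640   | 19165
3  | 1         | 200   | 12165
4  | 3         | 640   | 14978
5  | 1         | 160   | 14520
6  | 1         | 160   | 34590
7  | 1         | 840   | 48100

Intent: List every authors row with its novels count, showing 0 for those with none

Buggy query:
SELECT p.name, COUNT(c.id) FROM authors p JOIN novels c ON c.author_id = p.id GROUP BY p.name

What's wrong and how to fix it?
Bug: An inner join excludes parents with zero children

Fix: Use LEFT JOIN so parents without children still appear (COUNT(c.id) gives 0)

Corrected query:
SELECT p.name, COUNT(c.id) FROM authors p LEFT JOIN novels c ON c.author_id = p.id GROUP BY p.name

Result:
name    | COUNT(c.id)
--------+------------
Asimov  | 5          
Austen  | 2          
Tolkien | 0          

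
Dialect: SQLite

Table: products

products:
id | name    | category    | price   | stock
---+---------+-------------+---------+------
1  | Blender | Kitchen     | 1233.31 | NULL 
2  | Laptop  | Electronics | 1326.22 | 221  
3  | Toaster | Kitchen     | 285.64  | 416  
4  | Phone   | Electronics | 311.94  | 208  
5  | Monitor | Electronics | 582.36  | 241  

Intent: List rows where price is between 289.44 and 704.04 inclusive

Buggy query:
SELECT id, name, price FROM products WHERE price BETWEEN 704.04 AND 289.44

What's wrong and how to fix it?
Bug: The bounds are reversed; BETWEEN a AND b requires a <= b to match anything

Fix: Write BETWEEN 289.44 AND 704.04

Corrected query:
SELECT id, name, price FROM products WHERE price BETWEEN 289.44 AND 704.04

Result:
id | name    | price 
---+---------+-------
4  | Phone   | 311.94
5  | Monitor | 582.36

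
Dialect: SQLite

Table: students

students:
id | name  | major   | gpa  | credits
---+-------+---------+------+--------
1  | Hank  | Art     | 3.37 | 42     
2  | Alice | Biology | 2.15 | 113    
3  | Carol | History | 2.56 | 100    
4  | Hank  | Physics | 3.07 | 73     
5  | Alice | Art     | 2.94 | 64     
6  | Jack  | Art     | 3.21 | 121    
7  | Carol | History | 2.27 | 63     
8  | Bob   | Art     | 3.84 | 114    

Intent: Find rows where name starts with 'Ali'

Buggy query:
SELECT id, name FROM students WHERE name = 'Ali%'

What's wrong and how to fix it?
Bug: '=' compares the literal string including the % character; pattern matching needs LIKE

Fix: Replace '=' with LIKE so 'Ali%' is treated as a pattern

Corrected query:
SELECT id, name FROM students WHERE name LIKE 'Ali%'

Result:
id | name 
---+------
2  | Alice
5  | Alice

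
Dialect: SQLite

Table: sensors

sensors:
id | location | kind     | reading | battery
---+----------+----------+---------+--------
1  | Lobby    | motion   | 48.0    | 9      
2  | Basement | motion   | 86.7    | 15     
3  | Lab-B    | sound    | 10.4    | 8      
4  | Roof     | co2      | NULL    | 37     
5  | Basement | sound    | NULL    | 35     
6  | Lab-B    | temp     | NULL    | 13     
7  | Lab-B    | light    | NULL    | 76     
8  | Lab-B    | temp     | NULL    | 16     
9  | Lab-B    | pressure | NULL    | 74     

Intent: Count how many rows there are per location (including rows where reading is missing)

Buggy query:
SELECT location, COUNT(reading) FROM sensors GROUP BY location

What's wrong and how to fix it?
Bug: COUNT(reading) skips NULLs, so groups with missing reading are undercounted

Fix: Replace COUNT(reading) with COUNT(*)

Corrected query:
SELECT location, COUNT(*) FROM sensors GROUP BY location

Result:
location | COUNT(*)
---------+---------
Basement | 2       
Lab-B    | 5       
Lobby    | 1       
Roof     | 1       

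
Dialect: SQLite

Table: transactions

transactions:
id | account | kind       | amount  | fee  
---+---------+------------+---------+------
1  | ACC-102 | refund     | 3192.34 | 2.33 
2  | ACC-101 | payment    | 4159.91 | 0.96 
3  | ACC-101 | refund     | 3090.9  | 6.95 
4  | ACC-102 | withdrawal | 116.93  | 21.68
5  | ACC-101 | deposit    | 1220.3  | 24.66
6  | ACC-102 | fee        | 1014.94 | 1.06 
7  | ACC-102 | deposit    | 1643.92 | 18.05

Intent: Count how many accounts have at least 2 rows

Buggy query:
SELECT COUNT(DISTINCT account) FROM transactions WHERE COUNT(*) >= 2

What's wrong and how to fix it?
Bug: COUNT(*) cannot appear in WHERE; the per-group count doesn't exist yet

Fix: Group first with HAVING COUNT(*) >= 2, then COUNT the resulting groups

Corrected query:
SELECT COUNT(*) FROM (SELECT account FROM transactions GROUP BY account HAVING COUNT(*) >= 2)

Result:
COUNT(*)
--------
2       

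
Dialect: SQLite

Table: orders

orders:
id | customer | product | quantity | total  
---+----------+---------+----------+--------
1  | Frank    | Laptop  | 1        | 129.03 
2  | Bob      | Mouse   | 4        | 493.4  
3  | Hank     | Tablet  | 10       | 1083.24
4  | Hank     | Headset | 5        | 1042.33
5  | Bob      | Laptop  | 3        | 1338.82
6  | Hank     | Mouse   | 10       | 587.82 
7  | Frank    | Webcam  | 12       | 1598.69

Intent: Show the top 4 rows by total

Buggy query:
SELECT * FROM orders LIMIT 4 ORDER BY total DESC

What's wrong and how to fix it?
Bug: LIMIT must come after ORDER BY

Fix: Swap the clauses: ORDER BY first, then LIMIT

Corrected query:
SELECT * FROM orders ORDER BY total DESC LIMIT 4

Result:
id | customer | product | quantity | total  
---+----------+---------+----------+--------
7  | Frank    | Webcam  | 12       | 1598.69
5  | Bob      | Laptop  | 3        | 1338.82
3  | Hank     | Tablet  | 10       | 1083.24
4  | Hank     | Headset | 5        | 1042.33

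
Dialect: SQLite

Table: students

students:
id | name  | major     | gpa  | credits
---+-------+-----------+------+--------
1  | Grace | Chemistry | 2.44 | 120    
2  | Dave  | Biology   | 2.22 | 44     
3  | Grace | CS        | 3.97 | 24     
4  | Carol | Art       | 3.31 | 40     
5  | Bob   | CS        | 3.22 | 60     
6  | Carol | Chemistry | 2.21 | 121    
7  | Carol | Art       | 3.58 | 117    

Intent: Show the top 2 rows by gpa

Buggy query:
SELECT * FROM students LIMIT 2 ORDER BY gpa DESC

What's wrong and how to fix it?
Bug: ORDER BY cannot follow LIMIT; LIMIT is the final clause

Fix: Swap the clauses: ORDER BY first, then LIMIT

Corrected query:
SELECT * FROM students ORDER BY gpa DESC LIMIT 2

Result:
id | name  | major | gpa  | credits
---+-------+-------+------+--------
3  | Grace | CS    | 3.97 | 24     
7  | Carol | Art   | 3.58 | 117    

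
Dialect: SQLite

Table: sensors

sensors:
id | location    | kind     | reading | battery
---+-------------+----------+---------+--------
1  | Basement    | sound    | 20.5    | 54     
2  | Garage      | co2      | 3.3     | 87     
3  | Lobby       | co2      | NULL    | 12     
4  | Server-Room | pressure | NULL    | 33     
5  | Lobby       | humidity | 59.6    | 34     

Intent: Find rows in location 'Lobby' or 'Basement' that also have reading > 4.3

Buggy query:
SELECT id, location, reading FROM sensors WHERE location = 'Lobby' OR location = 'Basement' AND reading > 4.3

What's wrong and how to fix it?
Bug: Without parentheses, AND is evaluated before OR, so the reading filter only applies to the 'Basement' branch

Fix: Add parentheses around the OR so the AND applies to both alternatives

Corrected query:
SELECT id, location, reading FROM sensors WHERE (location = 'Lobby' OR location = 'Basement') AND reading > 4.3

Result:
id | location | reading
---+----------+--------
1  | Basement | 20.5   
5  | Lobby    | 59.6   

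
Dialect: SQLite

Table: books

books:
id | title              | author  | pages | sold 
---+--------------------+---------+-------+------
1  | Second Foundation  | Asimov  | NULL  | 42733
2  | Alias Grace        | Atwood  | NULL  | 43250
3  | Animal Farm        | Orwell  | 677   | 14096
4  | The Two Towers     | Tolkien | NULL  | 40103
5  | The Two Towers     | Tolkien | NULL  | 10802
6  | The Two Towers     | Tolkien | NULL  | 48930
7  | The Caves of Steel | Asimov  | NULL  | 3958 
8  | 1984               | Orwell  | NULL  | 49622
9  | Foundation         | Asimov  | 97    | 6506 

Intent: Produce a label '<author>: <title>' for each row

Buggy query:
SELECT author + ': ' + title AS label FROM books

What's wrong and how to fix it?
Bug: '+' is numeric addition; on text columns SQLite converts them to 0 instead of concatenating

Fix: Replace + with || to concatenate text

Corrected query:
SELECT author || ': ' || title AS label FROM books

Result:
label                     
--------------------------
Asimov: Second Foundation 
Atwood: Alias Grace       
Orwell: Animal Farm       
Tolkien: The Two Towers   
Tolkien: The Two Towers   
Tolkien: The Two Towers   
Asimov: The Caves of Steel
Orwell: 1984              
Asimov: Foundation        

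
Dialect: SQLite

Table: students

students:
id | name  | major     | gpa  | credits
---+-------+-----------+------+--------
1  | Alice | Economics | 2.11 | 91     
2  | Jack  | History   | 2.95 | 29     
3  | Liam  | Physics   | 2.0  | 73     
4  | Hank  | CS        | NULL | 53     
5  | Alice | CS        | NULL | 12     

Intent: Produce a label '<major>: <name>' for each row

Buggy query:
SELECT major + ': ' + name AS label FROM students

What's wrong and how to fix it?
Bug: '+' is numeric addition; on text columns SQLite converts them to 0 instead of concatenating

Fix: Replace + with || to concatenate text

Corrected query:
SELECT major || ': ' || name AS label FROM students

Result:
label           
----------------
Economics: Alice
History: Jack   
Physics: Liam   
CS: Hank        
CS: Alice       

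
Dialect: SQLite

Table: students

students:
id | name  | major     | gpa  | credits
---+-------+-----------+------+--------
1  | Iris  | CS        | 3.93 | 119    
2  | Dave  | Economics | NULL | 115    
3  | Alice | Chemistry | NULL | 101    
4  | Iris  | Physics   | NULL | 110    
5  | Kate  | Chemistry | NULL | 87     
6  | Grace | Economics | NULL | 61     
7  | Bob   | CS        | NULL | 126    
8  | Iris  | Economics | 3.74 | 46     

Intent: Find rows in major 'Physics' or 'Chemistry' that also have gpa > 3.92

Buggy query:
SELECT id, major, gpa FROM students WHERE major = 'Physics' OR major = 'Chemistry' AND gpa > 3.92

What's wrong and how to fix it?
Bug: Without parentheses, AND is evaluated before OR, so the gpa filter only applies to the 'Chemistry' branch

Fix: Group the OR with parentheses (or use IN), then AND the threshold

Corrected query:
SELECT id, major, gpa FROM students WHERE (major = 'Physics' OR major = 'Chemistry') AND gpa > 3.92

Result:
(no rows)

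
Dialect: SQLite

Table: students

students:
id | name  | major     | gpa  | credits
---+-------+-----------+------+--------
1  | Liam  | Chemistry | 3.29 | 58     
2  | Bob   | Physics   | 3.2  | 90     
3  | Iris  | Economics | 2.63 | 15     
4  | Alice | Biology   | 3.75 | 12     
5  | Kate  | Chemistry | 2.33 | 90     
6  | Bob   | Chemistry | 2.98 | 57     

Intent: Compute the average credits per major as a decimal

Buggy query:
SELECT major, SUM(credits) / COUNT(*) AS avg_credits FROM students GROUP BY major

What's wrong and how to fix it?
Bug: SUM(credits) and COUNT(*) are both integers; the division truncates the fractional part

Fix: Multiply by 1.0 (or CAST to REAL) to force floating-point division

Corrected query:
SELECT major, SUM(credits) * 1.0 / COUNT(*) AS avg_credits FROM students GROUP BY major

Result:
major     | avg_credits
----------+------------
Biology   | 12         
Chemistry | 68.333333  
Economics | 15         
Physics   | 90         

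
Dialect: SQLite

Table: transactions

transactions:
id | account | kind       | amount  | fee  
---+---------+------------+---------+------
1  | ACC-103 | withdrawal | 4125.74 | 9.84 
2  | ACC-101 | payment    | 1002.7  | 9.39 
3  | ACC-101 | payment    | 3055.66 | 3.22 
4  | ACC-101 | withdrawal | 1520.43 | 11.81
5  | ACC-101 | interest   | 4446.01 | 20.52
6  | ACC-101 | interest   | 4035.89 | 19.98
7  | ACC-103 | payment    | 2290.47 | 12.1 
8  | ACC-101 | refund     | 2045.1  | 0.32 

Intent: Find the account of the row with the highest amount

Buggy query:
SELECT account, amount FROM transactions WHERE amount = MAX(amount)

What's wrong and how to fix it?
Bug: WHERE is evaluated per row; an aggregate over the whole table isn't defined there

Fix: Use a subquery: WHERE amount = (SELECT MAX(amount) FROM transactions)

Corrected query:
SELECT account, amount FROM transactions WHERE amount = (SELECT MAX(amount) FROM transactions)

Result:
account | amount 
--------+--------
ACC-101 | 4446.01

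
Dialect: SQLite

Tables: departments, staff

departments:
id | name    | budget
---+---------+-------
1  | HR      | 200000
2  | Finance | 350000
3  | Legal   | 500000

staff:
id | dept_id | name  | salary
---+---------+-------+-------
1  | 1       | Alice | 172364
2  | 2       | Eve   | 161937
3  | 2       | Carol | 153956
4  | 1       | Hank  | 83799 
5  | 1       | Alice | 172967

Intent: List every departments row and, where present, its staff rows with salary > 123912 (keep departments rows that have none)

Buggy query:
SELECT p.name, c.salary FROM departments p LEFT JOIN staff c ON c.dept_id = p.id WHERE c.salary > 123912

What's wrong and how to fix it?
Bug: A WHERE condition on the right-hand table after LEFT JOIN drops unmatched parents

Fix: Put 'c.salary > 123912' in the JOIN's ON clause instead of WHERE

Corrected query:
SELECT p.name, c.salary FROM departments p LEFT JOIN staff c ON c.dept_id = p.id AND c.salary > 123912

Result:
name    | salary
--------+-------
HR      | 172364
HR      | 172967
Finance | 153956
Finance | 161937
Legal   | NULL  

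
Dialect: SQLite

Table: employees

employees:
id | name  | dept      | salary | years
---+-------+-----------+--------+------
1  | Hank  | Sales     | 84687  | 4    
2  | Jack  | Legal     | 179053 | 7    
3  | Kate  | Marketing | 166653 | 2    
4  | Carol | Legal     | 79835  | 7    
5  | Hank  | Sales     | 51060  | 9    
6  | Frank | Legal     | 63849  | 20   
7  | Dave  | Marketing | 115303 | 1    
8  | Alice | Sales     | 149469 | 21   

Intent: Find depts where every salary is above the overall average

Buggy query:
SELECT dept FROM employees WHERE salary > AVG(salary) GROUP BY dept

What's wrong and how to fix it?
Bug: WHERE evaluates per row before aggregation, so AVG() is unavailable

Fix: Compute the overall average in a scalar subquery and compare each group's MIN against it in HAVING

Corrected query:
SELECT dept FROM employees GROUP BY dept HAVING MIN(salary) > (SELECT AVG(salary) FROM employees)

Result:
dept     
---------
Marketing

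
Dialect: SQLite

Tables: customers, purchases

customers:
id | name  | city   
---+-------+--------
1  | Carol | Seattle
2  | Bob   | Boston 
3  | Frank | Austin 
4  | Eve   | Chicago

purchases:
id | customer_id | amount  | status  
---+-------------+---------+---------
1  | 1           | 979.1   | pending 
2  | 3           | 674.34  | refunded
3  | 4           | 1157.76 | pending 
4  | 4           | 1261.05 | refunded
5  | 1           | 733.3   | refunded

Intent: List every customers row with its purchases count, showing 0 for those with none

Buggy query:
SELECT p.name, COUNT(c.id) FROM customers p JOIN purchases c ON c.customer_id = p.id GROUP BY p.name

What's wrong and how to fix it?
Bug: INNER JOIN drops customers rows that have no matching purchases rows

Fix: Use LEFT JOIN so parents without children still appear (COUNT(c.id) gives 0)

Corrected query:
SELECT p.name, COUNT(c.id) FROM customers p LEFT JOIN purchases c ON c.customer_id = p.id GROUP BY p.name

Result:
name  | COUNT(c.id)
------+------------
Bob   | 0          
Carol | 2          
Eve   | 2          
Frank | 1          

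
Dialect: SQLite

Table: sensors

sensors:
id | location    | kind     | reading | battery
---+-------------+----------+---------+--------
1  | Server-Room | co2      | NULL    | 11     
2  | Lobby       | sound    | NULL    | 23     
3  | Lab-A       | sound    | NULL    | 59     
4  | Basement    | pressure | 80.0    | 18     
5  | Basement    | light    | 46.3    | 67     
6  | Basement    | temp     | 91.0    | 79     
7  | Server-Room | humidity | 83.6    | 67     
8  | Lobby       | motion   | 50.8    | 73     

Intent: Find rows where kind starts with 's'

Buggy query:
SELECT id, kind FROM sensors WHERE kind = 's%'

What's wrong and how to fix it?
Bug: Wildcards only work with LIKE; '=' treats '%' as a literal character

Fix: Replace '=' with LIKE so 's%' is treated as a pattern

Corrected query:
SELECT id, kind FROM sensors WHERE kind LIKE 's%'

Result:
id | kind 
---+------
2  | sound
3  | sound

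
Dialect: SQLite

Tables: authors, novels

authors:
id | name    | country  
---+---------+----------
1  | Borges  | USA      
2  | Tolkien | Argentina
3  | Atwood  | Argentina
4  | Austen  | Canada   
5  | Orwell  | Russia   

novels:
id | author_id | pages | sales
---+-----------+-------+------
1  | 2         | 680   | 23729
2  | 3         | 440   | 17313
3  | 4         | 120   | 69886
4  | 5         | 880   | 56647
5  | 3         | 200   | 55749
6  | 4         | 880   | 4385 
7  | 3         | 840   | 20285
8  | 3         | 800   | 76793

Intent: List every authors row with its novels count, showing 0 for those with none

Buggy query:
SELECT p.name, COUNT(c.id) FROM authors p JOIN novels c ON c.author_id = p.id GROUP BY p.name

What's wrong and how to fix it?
Bug: An inner join excludes parents with zero children

Fix: Use LEFT JOIN so parents without children still appear (COUNT(c.id) gives 0)

Corrected query:
SELECT p.name, COUNT(c.id) FROM authors p LEFT JOIN novels c ON c.author_id = p.id GROUP BY p.name

Result:
name    | COUNT(c.id)
--------+------------
Atwood  | 4          
Austen  | 2          
Borges  | 0          
Orwell  | 1          
Tolkien | 1          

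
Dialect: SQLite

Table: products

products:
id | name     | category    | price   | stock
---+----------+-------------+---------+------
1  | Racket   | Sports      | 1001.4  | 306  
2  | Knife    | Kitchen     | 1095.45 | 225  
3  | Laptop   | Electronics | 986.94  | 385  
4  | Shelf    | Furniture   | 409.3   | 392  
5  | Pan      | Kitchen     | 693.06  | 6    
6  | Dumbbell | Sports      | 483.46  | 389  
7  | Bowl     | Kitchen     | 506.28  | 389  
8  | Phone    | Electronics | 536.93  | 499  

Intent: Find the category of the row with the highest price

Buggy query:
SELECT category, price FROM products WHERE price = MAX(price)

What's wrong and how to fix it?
Bug: WHERE is evaluated per row; an aggregate over the whole table isn't defined there

Fix: Use a subquery: WHERE price = (SELECT MAX(price) FROM products)

Corrected query:
SELECT category, price FROM products WHERE price = (SELECT MAX(price) FROM products)

Result:
category | price  
---------+--------
Kitchen  | 1095.45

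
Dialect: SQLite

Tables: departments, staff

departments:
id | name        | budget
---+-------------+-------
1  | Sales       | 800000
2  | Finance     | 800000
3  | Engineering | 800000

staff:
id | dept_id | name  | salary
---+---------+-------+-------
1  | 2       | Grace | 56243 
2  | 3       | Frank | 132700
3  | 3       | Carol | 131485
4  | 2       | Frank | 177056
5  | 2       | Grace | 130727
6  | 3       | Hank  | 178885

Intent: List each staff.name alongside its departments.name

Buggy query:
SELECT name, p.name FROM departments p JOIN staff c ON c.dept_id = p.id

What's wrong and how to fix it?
Bug: 'name' exists in both joined tables, so the database can't tell which one is meant

Fix: Prefix ambiguous columns with the table alias

Corrected query:
SELECT c.name, p.name FROM departments p JOIN staff c ON c.dept_id = p.id

Result:
name  | name       
------+------------
Grace | Finance    
Frank | Engineering
Carol | Engineering
Frank | Finance    
Grace | Finance    
Hank  | Engineering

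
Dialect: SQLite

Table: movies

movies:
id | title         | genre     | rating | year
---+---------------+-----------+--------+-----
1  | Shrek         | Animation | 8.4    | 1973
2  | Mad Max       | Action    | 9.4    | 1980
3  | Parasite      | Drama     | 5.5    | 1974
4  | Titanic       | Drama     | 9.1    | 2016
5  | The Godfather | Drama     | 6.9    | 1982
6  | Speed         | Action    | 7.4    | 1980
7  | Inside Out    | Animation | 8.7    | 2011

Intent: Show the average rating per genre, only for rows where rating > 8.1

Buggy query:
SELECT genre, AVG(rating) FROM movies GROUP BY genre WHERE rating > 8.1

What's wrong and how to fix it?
Bug: Row-level WHERE must come before GROUP BY in the clause order

Fix: Place WHERE between FROM and GROUP BY

Corrected query:
SELECT genre, AVG(rating) FROM movies WHERE rating > 8.1 GROUP BY genre

Result:
genre     | AVG(rating)
----------+------------
Action    | 9.4        
Animation | 8.55       
Drama     | 9.1        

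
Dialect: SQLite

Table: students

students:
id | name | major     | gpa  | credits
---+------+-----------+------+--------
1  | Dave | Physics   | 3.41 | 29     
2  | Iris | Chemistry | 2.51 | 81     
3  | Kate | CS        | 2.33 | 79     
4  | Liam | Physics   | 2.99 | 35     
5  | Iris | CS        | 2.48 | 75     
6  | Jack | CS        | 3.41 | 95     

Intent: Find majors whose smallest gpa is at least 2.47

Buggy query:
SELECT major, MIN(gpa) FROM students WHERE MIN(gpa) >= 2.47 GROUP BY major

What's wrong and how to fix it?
Bug: Aggregates like MIN are computed per group after WHERE runs

Fix: Replace WHERE with HAVING after the GROUP BY

Corrected query:
SELECT major, MIN(gpa) FROM students GROUP BY major HAVING MIN(gpa) >= 2.47

Result:
major     | MIN(gpa)
----------+---------
Chemistry | 2.51    
Physics   | 2.99    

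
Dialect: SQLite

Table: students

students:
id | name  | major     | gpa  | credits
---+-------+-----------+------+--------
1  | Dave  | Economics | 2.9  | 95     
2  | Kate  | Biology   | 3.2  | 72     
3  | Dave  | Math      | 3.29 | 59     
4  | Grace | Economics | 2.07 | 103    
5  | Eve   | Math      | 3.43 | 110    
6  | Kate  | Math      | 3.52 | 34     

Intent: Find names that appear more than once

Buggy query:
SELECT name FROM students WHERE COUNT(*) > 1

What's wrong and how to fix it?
Bug: WHERE can't reference COUNT(*); aggregates are computed after WHERE

Fix: Group first, then use HAVING for the count condition

Corrected query:
SELECT name FROM students GROUP BY name HAVING COUNT(*) > 1

Result:
name
----
Dave
Kate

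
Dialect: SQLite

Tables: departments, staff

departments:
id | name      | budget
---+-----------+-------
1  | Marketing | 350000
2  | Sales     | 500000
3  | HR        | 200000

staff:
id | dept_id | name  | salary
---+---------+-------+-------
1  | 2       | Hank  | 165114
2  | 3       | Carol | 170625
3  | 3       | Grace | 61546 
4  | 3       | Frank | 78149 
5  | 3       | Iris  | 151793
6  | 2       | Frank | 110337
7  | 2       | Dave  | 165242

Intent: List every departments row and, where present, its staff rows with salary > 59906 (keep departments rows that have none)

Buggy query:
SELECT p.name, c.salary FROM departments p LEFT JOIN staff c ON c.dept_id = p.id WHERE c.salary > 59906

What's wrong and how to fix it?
Bug: Filtering c.salary in WHERE discards the NULL rows produced by LEFT JOIN, turning it into an inner join

Fix: Move the right-table condition into the ON clause so unmatched parents are kept

Corrected query:
SELECT p.name, c.salary FROM departments p LEFT JOIN staff c ON c.dept_id = p.id AND c.salary > 59906

Result:
name      | salary
----------+-------
Marketing | NULL  
Sales     | 110337
Sales     | 165114
Sales     | 165242
HR        | 61546 
HR        | 78149 
HR        | 151793
HR        | 170625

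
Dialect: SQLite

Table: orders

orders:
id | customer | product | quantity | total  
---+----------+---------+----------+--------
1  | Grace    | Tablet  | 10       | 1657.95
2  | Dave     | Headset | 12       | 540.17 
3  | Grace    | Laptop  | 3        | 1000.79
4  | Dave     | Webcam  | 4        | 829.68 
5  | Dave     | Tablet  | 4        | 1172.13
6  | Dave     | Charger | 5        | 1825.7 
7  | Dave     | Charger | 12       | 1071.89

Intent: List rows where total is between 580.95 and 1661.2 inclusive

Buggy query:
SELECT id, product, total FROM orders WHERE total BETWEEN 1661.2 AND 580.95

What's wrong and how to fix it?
Bug: BETWEEN expects the lower bound first; with 1661.2 AND 580.95 the range is empty

Fix: Write BETWEEN 580.95 AND 1661.2

Corrected query:
SELECT id, product, total FROM orders WHERE total BETWEEN 580.95 AND 1661.2

Result:
id | product | total  
---+---------+--------
1  | Tablet  | 1657.95
3  | Laptop  | 1000.79
4  | Webcam  | 829.68 
5  | Tablet  | 1172.13
7  | Charger | 1071.89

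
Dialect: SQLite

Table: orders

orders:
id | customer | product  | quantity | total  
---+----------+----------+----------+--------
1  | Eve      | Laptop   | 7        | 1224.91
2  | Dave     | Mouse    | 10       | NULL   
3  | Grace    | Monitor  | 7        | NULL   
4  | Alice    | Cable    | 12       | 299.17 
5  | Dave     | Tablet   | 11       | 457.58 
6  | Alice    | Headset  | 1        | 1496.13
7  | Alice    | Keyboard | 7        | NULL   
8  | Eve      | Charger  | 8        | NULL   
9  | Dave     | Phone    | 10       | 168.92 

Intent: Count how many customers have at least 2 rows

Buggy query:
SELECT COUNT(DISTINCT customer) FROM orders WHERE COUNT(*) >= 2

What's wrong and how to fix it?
Bug: WHERE filters individual rows, not groups, so a group-level COUNT is invalid there

Fix: Group first with HAVING COUNT(*) >= 2, then COUNT the resulting groups

Corrected query:
SELECT COUNT(*) FROM (SELECT customer FROM orders GROUP BY customer HAVING COUNT(*) >= 2)

Result:
COUNT(*)
--------
3       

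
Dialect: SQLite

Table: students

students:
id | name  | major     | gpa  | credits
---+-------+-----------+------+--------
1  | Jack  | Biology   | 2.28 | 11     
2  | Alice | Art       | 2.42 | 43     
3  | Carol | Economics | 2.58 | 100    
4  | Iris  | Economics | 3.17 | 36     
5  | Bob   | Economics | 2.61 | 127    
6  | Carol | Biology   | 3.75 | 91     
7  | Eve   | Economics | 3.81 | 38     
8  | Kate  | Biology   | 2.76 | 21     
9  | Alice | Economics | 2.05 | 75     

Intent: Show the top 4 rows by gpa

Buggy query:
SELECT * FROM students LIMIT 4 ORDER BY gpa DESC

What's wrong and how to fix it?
Bug: LIMIT must come after ORDER BY

Fix: Sort with ORDER BY, then apply LIMIT

Corrected query:
SELECT * FROM students ORDER BY gpa DESC LIMIT 4

Result:
id | name  | major     | gpa  | credits
---+-------+-----------+------+--------
7  | Eve   | Economics | 3.81 | 38     
6  | Carol | Biology   | 3.75 | 91     
4  | Iris  | Economics | 3.17 | 36     
8  | Kate  | Biology   | 2.76 | 21     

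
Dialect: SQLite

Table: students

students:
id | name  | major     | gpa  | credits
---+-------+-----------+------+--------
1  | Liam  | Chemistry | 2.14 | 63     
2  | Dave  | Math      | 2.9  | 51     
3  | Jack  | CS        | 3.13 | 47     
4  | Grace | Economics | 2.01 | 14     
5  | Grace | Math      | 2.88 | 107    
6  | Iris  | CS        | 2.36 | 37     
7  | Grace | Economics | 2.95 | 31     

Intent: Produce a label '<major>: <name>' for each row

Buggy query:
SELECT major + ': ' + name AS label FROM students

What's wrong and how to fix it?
Bug: SQLite uses || for string concatenation; + coerces text to numbers (yielding 0)

Fix: Use the || operator for string concatenation

Corrected query:
SELECT major || ': ' || name AS label FROM students

Result:
label           
----------------
Chemistry: Liam 
Math: Dave      
CS: Jack        
Economics: Grace
Math: Grace     
CS: Iris        
Economics: Grace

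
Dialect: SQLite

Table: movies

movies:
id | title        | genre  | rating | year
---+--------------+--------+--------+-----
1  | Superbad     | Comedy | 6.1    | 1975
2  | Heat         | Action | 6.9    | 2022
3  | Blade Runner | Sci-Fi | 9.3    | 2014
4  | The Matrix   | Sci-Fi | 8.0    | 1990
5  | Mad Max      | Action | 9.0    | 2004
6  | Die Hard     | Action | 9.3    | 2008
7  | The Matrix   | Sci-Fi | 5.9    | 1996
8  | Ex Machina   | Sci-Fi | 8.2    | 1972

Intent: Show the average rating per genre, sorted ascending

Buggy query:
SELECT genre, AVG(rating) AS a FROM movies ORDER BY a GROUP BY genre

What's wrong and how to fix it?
Bug: ORDER BY appears before GROUP BY; SQL clause order requires GROUP BY first

Fix: Reorder: SELECT … FROM … GROUP BY … ORDER BY …

Corrected query:
SELECT genre, AVG(rating) AS a FROM movies GROUP BY genre ORDER BY a

Result:
genre  | a   
-------+-----
Comedy | 6.1 
Sci-Fi | 7.85
Action | 8.4 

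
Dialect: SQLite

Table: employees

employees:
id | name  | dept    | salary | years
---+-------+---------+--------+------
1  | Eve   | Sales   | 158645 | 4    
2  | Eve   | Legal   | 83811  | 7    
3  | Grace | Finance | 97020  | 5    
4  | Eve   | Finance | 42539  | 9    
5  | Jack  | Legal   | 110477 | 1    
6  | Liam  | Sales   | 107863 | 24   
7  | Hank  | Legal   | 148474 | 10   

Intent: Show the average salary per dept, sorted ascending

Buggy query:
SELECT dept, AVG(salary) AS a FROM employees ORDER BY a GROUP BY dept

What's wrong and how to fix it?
Bug: GROUP BY must precede ORDER BY

Fix: Reorder: SELECT … FROM … GROUP BY … ORDER BY …

Corrected query:
SELECT dept, AVG(salary) AS a FROM employees GROUP BY dept ORDER BY a

Result:
dept    | a      
--------+--------
Finance | 69779.5
Legal   | 114254 
Sales   | 133254 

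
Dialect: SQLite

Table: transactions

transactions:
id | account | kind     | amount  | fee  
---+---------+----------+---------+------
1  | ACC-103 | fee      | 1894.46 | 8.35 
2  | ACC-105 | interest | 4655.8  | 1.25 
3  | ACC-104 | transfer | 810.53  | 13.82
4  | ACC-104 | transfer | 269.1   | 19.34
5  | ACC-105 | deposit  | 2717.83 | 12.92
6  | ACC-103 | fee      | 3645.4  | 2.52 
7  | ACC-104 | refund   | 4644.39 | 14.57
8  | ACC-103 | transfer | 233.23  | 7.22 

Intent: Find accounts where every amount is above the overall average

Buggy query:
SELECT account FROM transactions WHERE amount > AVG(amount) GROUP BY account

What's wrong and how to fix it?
Bug: AVG() is an aggregate; it can't sit directly in WHERE

Fix: Compute the overall average in a scalar subquery and compare each group's MIN against it in HAVING

Corrected query:
SELECT account FROM transactions GROUP BY account HAVING MIN(amount) > (SELECT AVG(amount) FROM transactions)

Result:
account
-------
ACC-105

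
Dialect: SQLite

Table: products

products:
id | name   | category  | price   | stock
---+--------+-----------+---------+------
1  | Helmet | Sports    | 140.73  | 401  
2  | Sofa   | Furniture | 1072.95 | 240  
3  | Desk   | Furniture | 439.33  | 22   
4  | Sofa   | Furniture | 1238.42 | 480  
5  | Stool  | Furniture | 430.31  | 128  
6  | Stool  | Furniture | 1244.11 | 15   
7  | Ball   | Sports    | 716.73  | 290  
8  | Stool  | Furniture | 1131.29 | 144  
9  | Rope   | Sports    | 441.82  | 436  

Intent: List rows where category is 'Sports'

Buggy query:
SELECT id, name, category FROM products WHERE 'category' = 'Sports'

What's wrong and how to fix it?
Bug: 'category' in single quotes is a string literal, not the column; the comparison is literal-vs-literal and never true

Fix: Reference the column as category without single quotes

Corrected query:
SELECT id, name, category FROM products WHERE category = 'Sports'

Result:
id | name   | category
---+--------+---------
1  | Helmet | Sports  
7  | Ball   | Sports  
9  | Rope   | Sports  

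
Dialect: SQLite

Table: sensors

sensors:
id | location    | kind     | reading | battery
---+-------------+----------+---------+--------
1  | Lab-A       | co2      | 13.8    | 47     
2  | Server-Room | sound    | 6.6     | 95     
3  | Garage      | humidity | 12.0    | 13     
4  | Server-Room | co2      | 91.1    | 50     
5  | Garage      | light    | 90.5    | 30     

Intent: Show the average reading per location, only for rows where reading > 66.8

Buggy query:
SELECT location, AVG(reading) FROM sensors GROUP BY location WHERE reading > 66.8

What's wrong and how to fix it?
Bug: Row-level WHERE must come before GROUP BY in the clause order

Fix: Place WHERE between FROM and GROUP BY

Corrected query:
SELECT location, AVG(reading) FROM sensors WHERE reading > 66.8 GROUP BY location

Result:
location    | AVG(reading)
------------+-------------
Garage      | 90.5        
Server-Room | 91.1        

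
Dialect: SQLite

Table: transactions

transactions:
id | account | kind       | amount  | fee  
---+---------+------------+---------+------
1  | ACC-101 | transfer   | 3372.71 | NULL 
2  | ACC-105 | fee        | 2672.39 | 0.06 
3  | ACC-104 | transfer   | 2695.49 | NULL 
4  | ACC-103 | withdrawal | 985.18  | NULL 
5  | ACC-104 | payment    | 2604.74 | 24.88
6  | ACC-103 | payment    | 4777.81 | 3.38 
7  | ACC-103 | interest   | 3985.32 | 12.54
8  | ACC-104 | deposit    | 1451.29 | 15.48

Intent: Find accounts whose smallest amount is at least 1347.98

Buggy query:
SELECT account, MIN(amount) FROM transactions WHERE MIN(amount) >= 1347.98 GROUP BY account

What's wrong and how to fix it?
Bug: Aggregates like MIN are computed per group after WHERE runs

Fix: Use HAVING for the per-group MIN condition

Corrected query:
SELECT account, MIN(amount) FROM transactions GROUP BY account HAVING MIN(amount) >= 1347.98

Result:
account | MIN(amount)
--------+------------
ACC-101 | 3372.71    
ACC-104 | 1451.29    
ACC-105 | 2672.39    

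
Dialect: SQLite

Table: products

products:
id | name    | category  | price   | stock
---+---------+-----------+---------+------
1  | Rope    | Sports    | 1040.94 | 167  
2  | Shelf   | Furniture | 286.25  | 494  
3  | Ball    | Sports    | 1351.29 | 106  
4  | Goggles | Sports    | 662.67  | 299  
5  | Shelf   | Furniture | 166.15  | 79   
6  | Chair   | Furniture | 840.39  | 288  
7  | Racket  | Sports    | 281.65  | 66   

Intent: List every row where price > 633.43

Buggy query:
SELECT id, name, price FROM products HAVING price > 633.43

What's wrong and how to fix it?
Bug: HAVING filters the output of aggregation, but this query has no GROUP BY and no aggregate functions, so SQLite rejects it (HAVING clause on a non-aggregate query); the condition here is per row

Fix: Use WHERE for row-level filtering

Corrected query:
SELECT id, name, price FROM products WHERE price > 633.43

Result:
id | name    | price  
---+---------+--------
1  | Rope    | 1040.94
3  | Ball    | 1351.29
4  | Goggles | 662.67 
6  | Chair   | 840.39 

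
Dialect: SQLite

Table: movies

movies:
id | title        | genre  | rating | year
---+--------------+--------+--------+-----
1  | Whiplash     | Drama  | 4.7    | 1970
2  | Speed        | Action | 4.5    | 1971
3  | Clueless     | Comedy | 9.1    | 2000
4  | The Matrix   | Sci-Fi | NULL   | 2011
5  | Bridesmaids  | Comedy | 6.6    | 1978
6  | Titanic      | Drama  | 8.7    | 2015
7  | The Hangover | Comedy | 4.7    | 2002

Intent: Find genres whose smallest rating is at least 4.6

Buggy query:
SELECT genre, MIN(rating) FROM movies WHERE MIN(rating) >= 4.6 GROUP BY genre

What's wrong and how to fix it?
Bug: Aggregates like MIN are computed per group after WHERE runs

Fix: Replace WHERE with HAVING after the GROUP BY

Corrected query:
SELECT genre, MIN(rating) FROM movies GROUP BY genre HAVING MIN(rating) >= 4.6

Result:
genre  | MIN(rating)
-------+------------
Comedy | 4.7        
Drama  | 4.7        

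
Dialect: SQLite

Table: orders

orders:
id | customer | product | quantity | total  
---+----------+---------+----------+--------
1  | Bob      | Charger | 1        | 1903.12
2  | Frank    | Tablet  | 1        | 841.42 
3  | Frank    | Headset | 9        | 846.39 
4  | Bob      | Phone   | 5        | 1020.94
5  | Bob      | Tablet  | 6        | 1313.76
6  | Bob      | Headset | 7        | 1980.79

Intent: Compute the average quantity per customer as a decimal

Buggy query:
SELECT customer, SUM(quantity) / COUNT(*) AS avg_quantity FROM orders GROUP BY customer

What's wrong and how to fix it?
Bug: Both operands are integers, so '/' performs integer division and truncates

Fix: Multiply by 1.0 (or CAST to REAL) to force floating-point division

Corrected query:
SELECT customer, SUM(quantity) * 1.0 / COUNT(*) AS avg_quantity FROM orders GROUP BY customer

Result:
customer | avg_quantity
---------+-------------
Bob      | 4.75        
Frank    | 5           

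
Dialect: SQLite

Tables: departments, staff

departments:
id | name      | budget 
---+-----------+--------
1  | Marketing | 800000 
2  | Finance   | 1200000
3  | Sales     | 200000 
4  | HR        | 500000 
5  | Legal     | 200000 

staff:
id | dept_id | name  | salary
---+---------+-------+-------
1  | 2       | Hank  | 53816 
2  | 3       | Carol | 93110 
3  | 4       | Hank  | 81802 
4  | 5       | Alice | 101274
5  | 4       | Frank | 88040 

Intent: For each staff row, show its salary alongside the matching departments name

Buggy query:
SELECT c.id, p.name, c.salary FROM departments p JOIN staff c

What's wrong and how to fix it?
Bug: Missing join condition: each staff row is matched to all departments rows instead of just its own

Fix: Add ON c.dept_id = p.id to the JOIN

Corrected query:
SELECT c.id, p.name, c.salary FROM departments p JOIN staff c ON c.dept_id = p.id

Result:
id | name    | salary
---+---------+-------
1  | Finance | 53816 
2  | Sales   | 93110 
3  | HR      | 81802 
4  | Legal   | 101274
5  | HR      | 88040 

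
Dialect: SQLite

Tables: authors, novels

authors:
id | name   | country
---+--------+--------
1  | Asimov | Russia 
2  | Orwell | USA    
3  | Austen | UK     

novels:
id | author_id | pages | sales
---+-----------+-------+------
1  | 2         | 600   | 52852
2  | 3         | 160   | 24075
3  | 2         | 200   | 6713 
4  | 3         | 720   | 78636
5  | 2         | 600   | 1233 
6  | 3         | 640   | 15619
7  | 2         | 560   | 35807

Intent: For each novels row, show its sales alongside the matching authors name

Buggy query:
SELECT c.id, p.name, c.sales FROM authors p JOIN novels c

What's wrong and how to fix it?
Bug: Missing join condition: each novels row is matched to all authors rows instead of just its own

Fix: Add ON c.author_id = p.id to the JOIN

Corrected query:
SELECT c.id, p.name, c.sales FROM authors p JOIN novels c ON c.author_id = p.id

Result:
id | name   | sales
---+--------+------
1  | Orwell | 52852
2  | Austen | 24075
3  | Orwell | 6713 
4  | Austen | 78636
5  | Orwell | 1233 
6  | Austen | 15619
7  | Orwell | 35807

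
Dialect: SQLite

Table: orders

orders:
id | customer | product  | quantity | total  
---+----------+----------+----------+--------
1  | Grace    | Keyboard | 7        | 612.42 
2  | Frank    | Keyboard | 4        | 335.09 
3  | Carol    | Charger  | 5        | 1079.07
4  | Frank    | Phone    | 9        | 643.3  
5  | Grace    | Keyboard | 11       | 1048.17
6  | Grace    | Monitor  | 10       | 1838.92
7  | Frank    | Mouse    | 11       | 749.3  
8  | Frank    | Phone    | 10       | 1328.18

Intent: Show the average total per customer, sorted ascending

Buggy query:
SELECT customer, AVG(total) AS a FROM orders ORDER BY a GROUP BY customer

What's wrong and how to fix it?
Bug: ORDER BY appears before GROUP BY; SQL clause order requires GROUP BY first

Fix: Move ORDER BY to the end, after GROUP BY

Corrected query:
SELECT customer, AVG(total) AS a FROM orders GROUP BY customer ORDER BY a

Result:
customer | a          
---------+------------
Frank    | 763.9675   
Carol    | 1079.07    
Grace    | 1166.503333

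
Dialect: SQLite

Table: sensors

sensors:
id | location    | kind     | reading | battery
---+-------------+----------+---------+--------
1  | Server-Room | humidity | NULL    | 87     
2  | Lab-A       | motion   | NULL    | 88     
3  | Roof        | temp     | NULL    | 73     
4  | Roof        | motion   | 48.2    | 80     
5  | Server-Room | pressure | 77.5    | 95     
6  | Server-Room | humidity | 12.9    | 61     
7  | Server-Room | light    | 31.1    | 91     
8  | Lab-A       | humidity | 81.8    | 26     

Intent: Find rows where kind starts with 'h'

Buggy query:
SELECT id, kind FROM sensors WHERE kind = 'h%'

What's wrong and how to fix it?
Bug: '=' compares the literal string including the % character; pattern matching needs LIKE

Fix: Use LIKE for wildcard pattern matching

Corrected query:
SELECT id, kind FROM sensors WHERE kind LIKE 'h%'

Result:
id | kind    
---+---------
1  | humidity
6  | humidity
8  | humidity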